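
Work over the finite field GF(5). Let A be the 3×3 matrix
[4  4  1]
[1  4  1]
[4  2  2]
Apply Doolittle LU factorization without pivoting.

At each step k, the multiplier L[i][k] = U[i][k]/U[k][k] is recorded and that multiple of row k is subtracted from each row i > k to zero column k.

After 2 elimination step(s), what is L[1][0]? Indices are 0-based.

Step 1: pivot at (0,0) is 4.
  row1 ← row1 − (4)·row0  ⇒  L[1][0]=4, U row1=(0, 3, 2)
  row2 ← row2 − (1)·row0  ⇒  L[2][0]=1, U row2=(0, 3, 1)
Step 2: pivot at (1,1) is 3.
  row2 ← row2 − (1)·row1  ⇒  L[2][1]=1, U row2=(0, 0, 4)

L[1][0] = 4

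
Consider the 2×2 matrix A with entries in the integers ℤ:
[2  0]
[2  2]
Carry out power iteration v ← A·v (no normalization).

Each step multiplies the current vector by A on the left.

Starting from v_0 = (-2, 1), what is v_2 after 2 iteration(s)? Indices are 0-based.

v_0 = (-2, 1).
v_1 = A·v_0 = (-4, -2).
v_2 = A·v_1 = (-8, -12).

v_2 = (-8, -12)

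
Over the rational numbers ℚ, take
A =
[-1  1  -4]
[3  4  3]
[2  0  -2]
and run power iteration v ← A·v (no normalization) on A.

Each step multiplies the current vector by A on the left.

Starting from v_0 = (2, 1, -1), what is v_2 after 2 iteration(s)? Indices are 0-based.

v_0 = (2, 1, -1).
v_1 = A·v_0 = (3, 7, 6).
v_2 = A·v_1 = (-20, 55, -6).

v_2 = (-20, 55, -6)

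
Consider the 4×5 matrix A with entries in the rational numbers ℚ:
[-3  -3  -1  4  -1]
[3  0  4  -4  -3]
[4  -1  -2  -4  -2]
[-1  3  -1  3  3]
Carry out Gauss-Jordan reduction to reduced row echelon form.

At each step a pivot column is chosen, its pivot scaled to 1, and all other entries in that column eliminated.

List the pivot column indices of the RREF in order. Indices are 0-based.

pivot columns: 0, 1, 2, 3

step 1: normalize row 0 (÷-3) = (1, 1, 1/3, -4/3, 1/3)
  row 1: subtract 3×row0 = (0, -3, 3, 0, -4)
  row 2: subtract 4×row0 = (0, -5, -10/3, 4/3, -10/3)
  row 3: subtract -1×row0 = (0, 4, -2/3, 5/3, 10/3)
step 2: normalize row 1 (÷-3) = (0, 1, -1, 0, 4/3)
  row 0: subtract 1×row1 = (1, 0, 4/3, -4/3, -1)
  row 2: subtract -5×row1 = (0, 0, -25/3, 4/3, 10/3)
  row 3: subtract 4×row1 = (0, 0, 10/3, 5/3, -2)
step 3: normalize row 2 (÷-25/3) = (0, 0, 1, -4/25, -2/5)
  row 0: subtract 4/3×row2 = (1, 0, 0, -28/25, -7/15)
  row 1: subtract -1×row2 = (0, 1, 0, -4/25, 14/15)
  row 3: subtract 10/3×row2 = (0, 0, 0, 11/5, -2/3)
step 4: normalize row 3 (÷11/5) = (0, 0, 0, 1, -10/33)
  row 0: subtract -28/25×row3 = (1, 0, 0, 0, -133/165)
  row 1: subtract -4/25×row3 = (0, 1, 0, 0, 146/165)
  row 2: subtract -4/25×row3 = (0, 0, 1, 0, -74/165)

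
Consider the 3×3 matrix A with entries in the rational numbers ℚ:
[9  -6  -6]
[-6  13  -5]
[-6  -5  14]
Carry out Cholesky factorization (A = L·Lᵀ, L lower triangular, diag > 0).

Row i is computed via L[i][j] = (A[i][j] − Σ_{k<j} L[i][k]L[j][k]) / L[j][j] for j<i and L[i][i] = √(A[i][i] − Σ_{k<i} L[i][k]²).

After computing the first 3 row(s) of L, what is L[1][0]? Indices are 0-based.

Step 1: L[0][0] = √(9) = 3.
  L[1][0] = (-6) / L[0][0] = -2.
Step 2: L[1][1] = √(9) = 3.
  L[2][0] = (-6) / L[0][0] = -2.
  L[2][1] = (-9) / L[1][1] = -3.
Step 3: L[2][2] = √(1) = 1.

L[1][0] = -2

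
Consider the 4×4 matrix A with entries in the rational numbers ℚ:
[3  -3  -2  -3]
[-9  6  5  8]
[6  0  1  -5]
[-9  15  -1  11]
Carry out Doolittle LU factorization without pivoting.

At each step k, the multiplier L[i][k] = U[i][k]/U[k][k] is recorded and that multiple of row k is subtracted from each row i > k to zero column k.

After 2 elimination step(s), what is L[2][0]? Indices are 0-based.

[col 0] pivot 3
  R1 -= -3*R0 → (0, -3, -1, -1)  (L[1][0] := -3)
  R2 -= 2*R0 → (0, 6, 5, 1)  (L[2][0] := 2)
  R3 -= -3*R0 → (0, 6, -7, 2)  (L[3][0] := -3)
[col 1] pivot -3
  R2 -= -2*R1 → (0, 0, 3, -1)  (L[2][1] := -2)
  R3 -= -2*R1 → (0, 0, -9, 0)  (L[3][1] := -2)

L[2][0] = 2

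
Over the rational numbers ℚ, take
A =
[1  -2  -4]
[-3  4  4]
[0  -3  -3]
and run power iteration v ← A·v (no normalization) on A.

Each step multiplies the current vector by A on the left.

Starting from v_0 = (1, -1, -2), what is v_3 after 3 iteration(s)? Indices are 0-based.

v_0 = (1, -1, -2).
v_1 = A·v_0 = (11, -15, 9).
v_2 = A·v_1 = (5, -57, 18).
v_3 = A·v_2 = (47, -171, 117).

v_3 = (47, -171, 117)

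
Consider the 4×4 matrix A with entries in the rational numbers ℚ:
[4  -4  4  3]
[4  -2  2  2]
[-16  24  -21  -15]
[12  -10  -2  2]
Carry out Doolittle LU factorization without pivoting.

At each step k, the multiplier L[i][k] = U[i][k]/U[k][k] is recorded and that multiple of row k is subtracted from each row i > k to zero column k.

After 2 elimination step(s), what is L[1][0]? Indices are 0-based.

k=0: U[0][0]=4
  eliminate (1,0): mult=1, new row 1: (0, 2, -2, -1); set L[1][0]=1
  eliminate (2,0): mult=-4, new row 2: (0, 8, -5, -3); set L[2][0]=-4
  eliminate (3,0): mult=3, new row 3: (0, 2, -14, -7); set L[3][0]=3
k=1: U[1][1]=2
  eliminate (2,1): mult=4, new row 2: (0, 0, 3, 1); set L[2][1]=4
  eliminate (3,1): mult=1, new row 3: (0, 0, -12, -6); set L[3][1]=1

L[1][0] = 1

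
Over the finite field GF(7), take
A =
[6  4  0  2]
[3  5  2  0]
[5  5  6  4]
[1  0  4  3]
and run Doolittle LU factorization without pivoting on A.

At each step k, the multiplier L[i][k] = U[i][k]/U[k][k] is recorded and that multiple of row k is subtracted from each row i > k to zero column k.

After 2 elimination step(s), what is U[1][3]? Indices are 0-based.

[col 0] pivot 6
  R1 -= 4*R0 → (0, 3, 2, 6)  (L[1][0] := 4)
  R2 -= 2*R0 → (0, 4, 6, 0)  (L[2][0] := 2)
  R3 -= 6*R0 → (0, 4, 4, 5)  (L[3][0] := 6)
[col 1] pivot 3
  R2 -= 6*R1 → (0, 0, 1, 6)  (L[2][1] := 6)
  R3 -= 6*R1 → (0, 0, 6, 4)  (L[3][1] := 6)

U[1][3] = 6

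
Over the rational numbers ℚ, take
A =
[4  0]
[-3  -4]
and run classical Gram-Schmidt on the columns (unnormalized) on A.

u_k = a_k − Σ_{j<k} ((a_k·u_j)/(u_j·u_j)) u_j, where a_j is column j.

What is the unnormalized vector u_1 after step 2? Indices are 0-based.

Step 1: u_0 = a_0 = (4, -3).
Step 2: u_1 = a_1 − (12/25)·u_0 = (-48/25, -64/25).

u_1 = (-48/25, -64/25)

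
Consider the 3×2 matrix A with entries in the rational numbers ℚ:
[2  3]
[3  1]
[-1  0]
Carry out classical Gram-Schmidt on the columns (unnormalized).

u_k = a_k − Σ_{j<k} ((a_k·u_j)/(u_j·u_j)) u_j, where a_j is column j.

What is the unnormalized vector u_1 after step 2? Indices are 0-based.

u_1 = (12/7, -13/14, 9/14)

Step 1: u_0 = a_0 = (2, 3, -1).
Step 2: u_1 = a_1 − (9/14)·u_0 = (12/7, -13/14, 9/14).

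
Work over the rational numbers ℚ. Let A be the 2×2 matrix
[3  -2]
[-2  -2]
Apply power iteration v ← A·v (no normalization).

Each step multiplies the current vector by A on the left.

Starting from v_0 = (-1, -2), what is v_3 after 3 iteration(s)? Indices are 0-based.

v_3 = (1, 46)

v_0 = (-1, -2).
v_1 = A·v_0 = (1, 6).
v_2 = A·v_1 = (-9, -14).
v_3 = A·v_2 = (1, 46).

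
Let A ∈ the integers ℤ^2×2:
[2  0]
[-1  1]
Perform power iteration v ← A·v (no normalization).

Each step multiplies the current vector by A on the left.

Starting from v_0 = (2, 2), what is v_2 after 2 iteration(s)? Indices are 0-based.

v_0 = (2, 2).
v_1 = A·v_0 = (4, 0).
v_2 = A·v_1 = (8, -4).

v_2 = (8, -4)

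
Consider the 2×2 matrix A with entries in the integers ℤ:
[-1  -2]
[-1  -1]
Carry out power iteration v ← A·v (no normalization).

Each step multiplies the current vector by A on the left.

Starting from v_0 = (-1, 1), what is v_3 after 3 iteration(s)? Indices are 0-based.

v_3 = (-3, -2)

v_0 = (-1, 1).
v_1 = A·v_0 = (-1, 0).
v_2 = A·v_1 = (1, 1).
v_3 = A·v_2 = (-3, -2).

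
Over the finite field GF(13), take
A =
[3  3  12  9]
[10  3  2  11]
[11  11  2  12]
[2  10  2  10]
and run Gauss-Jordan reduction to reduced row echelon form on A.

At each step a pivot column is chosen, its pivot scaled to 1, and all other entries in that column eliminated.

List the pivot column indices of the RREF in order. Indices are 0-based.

pivot columns: 0, 1, 2, 3

step 1: normalize row 0 (÷3) = (1, 1, 4, 3)
  row 1: subtract 10×row0 = (0, 6, 1, 7)
  row 2: subtract 11×row0 = (0, 0, 10, 5)
  row 3: subtract 2×row0 = (0, 8, 7, 4)
step 2: normalize row 1 (÷6) = (0, 1, 11, 12)
  row 0: subtract 1×row1 = (1, 0, 6, 4)
  row 3: subtract 8×row1 = (0, 0, 10, 12)
step 3: normalize row 2 (÷10) = (0, 0, 1, 7)
  row 0: subtract 6×row2 = (1, 0, 0, 1)
  row 1: subtract 11×row2 = (0, 1, 0, 0)
  row 3: subtract 10×row2 = (0, 0, 0, 7)
step 4: normalize row 3 (÷7) = (0, 0, 0, 1)
  row 0: subtract 1×row3 = (1, 0, 0, 0)
  row 2: subtract 7×row3 = (0, 0, 1, 0)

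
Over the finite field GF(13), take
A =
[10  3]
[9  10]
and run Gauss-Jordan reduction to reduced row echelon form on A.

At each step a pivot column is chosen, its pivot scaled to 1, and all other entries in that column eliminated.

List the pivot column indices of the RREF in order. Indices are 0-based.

pivot columns: 0, 1

[1] R0 /= 10  ⇒  (1, 12)
     R1 -= 9·R0  ⇒  (0, 6)
[2] R1 /= 6  ⇒  (0, 1)
     R0 -= 12·R1  ⇒  (1, 0)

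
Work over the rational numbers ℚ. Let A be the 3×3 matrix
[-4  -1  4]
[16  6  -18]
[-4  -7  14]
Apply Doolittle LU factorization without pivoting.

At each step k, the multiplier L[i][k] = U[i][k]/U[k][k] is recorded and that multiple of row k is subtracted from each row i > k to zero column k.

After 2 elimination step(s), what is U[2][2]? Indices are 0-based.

U[2][2] = 4

Step 1: pivot at (0,0) is -4.
  row1 ← row1 − (-4)·row0  ⇒  L[1][0]=-4, U row1=(0, 2, -2)
  row2 ← row2 − (1)·row0  ⇒  L[2][0]=1, U row2=(0, -6, 10)
Step 2: pivot at (1,1) is 2.
  row2 ← row2 − (-3)·row1  ⇒  L[2][1]=-3, U row2=(0, 0, 4)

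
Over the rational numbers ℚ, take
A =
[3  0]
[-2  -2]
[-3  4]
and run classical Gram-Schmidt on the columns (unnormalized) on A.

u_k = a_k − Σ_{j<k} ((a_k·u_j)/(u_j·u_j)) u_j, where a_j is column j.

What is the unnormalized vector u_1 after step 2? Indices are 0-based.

Step 1: u_0 = a_0 = (3, -2, -3).
Step 2: u_1 = a_1 − (-4/11)·u_0 = (12/11, -30/11, 32/11).

u_1 = (12/11, -30/11, 32/11)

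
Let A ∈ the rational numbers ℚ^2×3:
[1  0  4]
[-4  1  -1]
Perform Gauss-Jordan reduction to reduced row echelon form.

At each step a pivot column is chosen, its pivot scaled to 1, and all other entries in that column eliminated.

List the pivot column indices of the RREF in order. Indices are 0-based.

pivot columns: 0, 1

[1] R0 /= 1  ⇒  (1, 0, 4)
     R1 -= -4·R0  ⇒  (0, 1, 15)
[2] R1 /= 1  ⇒  (0, 1, 15)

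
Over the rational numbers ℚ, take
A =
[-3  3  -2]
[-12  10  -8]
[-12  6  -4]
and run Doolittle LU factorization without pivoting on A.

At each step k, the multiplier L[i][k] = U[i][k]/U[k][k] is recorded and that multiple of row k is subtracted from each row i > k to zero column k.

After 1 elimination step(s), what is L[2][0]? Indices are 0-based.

L[2][0] = 4

[col 0] pivot -3
  R1 -= 4*R0 → (0, -2, 0)  (L[1][0] := 4)
  R2 -= 4*R0 → (0, -6, 4)  (L[2][0] := 4)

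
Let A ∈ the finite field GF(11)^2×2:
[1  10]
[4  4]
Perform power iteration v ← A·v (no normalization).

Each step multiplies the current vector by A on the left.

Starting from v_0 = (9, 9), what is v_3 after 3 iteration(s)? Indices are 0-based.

v_3 = (3, 6)

v_0 = (9, 9).
v_1 = A·v_0 = (0, 6).
v_2 = A·v_1 = (5, 2).
v_3 = A·v_2 = (3, 6).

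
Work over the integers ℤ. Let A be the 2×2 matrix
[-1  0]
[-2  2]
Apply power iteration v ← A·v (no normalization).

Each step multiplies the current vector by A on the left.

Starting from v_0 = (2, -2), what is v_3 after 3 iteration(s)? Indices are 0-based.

v_0 = (2, -2).
v_1 = A·v_0 = (-2, -8).
v_2 = A·v_1 = (2, -12).
v_3 = A·v_2 = (-2, -28).

v_3 = (-2, -28)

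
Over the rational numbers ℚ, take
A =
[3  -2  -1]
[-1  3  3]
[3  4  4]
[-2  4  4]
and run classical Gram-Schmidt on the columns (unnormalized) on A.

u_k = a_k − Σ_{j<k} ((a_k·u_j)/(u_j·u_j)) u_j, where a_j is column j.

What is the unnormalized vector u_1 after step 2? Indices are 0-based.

Step 1: u_0 = a_0 = (3, -1, 3, -2).
Step 2: u_1 = a_1 − (-5/23)·u_0 = (-31/23, 64/23, 107/23, 82/23).

u_1 = (-31/23, 64/23, 107/23, 82/23)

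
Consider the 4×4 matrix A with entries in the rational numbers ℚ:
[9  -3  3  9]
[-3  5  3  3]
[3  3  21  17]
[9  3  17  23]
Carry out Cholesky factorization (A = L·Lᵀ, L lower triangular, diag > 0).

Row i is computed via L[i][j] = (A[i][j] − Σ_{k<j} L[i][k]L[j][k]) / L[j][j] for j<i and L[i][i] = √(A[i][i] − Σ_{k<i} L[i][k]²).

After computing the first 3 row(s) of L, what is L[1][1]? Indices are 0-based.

L[1][1] = 2

Step 1: L[0][0] = √(9) = 3.
  L[1][0] = (-3) / L[0][0] = -1.
Step 2: L[1][1] = √(4) = 2.
  L[2][0] = (3) / L[0][0] = 1.
  L[2][1] = (4) / L[1][1] = 2.
Step 3: L[2][2] = √(16) = 4.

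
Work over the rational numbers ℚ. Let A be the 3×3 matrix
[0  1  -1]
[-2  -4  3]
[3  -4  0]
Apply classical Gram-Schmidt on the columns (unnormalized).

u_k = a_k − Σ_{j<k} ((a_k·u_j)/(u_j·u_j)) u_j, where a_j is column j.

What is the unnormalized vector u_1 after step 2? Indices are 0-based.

u_1 = (1, -60/13, -40/13)

Step 1: u_0 = a_0 = (0, -2, 3).
Step 2: u_1 = a_1 − (-4/13)·u_0 = (1, -60/13, -40/13).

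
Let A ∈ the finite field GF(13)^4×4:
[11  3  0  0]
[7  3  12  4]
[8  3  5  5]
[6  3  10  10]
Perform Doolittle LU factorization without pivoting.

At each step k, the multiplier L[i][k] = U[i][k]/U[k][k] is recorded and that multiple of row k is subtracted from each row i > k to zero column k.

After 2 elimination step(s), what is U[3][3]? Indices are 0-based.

Step 1: pivot at (0,0) is 11.
  row1 ← row1 − (3)·row0  ⇒  L[1][0]=3, U row1=(0, 7, 12, 4)
  row2 ← row2 − (9)·row0  ⇒  L[2][0]=9, U row2=(0, 2, 5, 5)
  row3 ← row3 − (10)·row0  ⇒  L[3][0]=10, U row3=(0, 12, 10, 10)
Step 2: pivot at (1,1) is 7.
  row2 ← row2 − (4)·row1  ⇒  L[2][1]=4, U row2=(0, 0, 9, 2)
  row3 ← row3 − (11)·row1  ⇒  L[3][1]=11, U row3=(0, 0, 8, 5)

U[3][3] = 5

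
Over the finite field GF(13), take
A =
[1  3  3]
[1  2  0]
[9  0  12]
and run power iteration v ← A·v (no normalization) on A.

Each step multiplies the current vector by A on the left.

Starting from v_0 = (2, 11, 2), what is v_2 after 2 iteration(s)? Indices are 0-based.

v_2 = (5, 11, 2)

v_0 = (2, 11, 2).
v_1 = A·v_0 = (2, 11, 3).
v_2 = A·v_1 = (5, 11, 2).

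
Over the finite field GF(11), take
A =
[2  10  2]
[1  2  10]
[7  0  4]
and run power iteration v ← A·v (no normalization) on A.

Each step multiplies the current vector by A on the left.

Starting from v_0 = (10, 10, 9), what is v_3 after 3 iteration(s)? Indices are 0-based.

v_0 = (10, 10, 9).
v_1 = A·v_0 = (6, 10, 7).
v_2 = A·v_1 = (5, 8, 4).
v_3 = A·v_2 = (10, 6, 7).

v_3 = (10, 6, 7)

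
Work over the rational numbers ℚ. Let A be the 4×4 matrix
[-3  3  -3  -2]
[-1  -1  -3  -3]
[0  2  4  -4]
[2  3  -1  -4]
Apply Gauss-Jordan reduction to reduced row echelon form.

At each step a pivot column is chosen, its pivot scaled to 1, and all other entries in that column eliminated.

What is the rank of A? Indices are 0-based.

rank = 4

step 1: normalize row 0 (÷-3) = (1, -1, 1, 2/3)
  row 1: subtract -1×row0 = (0, -2, -2, -7/3)
  row 3: subtract 2×row0 = (0, 5, -3, -16/3)
step 2: normalize row 1 (÷-2) = (0, 1, 1, 7/6)
  row 0: subtract -1×row1 = (1, 0, 2, 11/6)
  row 2: subtract 2×row1 = (0, 0, 2, -19/3)
  row 3: subtract 5×row1 = (0, 0, -8, -67/6)
step 3: normalize row 2 (÷2) = (0, 0, 1, -19/6)
  row 0: subtract 2×row2 = (1, 0, 0, 49/6)
  row 1: subtract 1×row2 = (0, 1, 0, 13/3)
  row 3: subtract -8×row2 = (0, 0, 0, -73/2)
step 4: normalize row 3 (÷-73/2) = (0, 0, 0, 1)
  row 0: subtract 49/6×row3 = (1, 0, 0, 0)
  row 1: subtract 13/3×row3 = (0, 1, 0, 0)
  row 2: subtract -19/6×row3 = (0, 0, 1, 0)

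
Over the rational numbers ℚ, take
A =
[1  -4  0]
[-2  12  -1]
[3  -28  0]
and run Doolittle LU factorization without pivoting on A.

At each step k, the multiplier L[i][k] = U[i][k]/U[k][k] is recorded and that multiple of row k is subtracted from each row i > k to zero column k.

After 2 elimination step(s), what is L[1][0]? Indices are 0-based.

[col 0] pivot 1
  R1 -= -2*R0 → (0, 4, -1)  (L[1][0] := -2)
  R2 -= 3*R0 → (0, -16, 0)  (L[2][0] := 3)
[col 1] pivot 4
  R2 -= -4*R1 → (0, 0, -4)  (L[2][1] := -4)

L[1][0] = -2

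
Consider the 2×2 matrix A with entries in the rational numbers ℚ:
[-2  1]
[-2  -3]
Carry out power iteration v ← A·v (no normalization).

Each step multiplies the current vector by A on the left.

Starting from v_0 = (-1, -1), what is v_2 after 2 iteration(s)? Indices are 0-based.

v_2 = (3, -17)

v_0 = (-1, -1).
v_1 = A·v_0 = (1, 5).
v_2 = A·v_1 = (3, -17).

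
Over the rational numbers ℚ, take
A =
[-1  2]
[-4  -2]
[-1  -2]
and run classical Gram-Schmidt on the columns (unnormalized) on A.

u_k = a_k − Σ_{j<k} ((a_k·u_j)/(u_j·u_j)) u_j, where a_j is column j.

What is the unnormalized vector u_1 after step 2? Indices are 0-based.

u_1 = (22/9, -2/9, -14/9)

Step 1: u_0 = a_0 = (-1, -4, -1).
Step 2: u_1 = a_1 − (4/9)·u_0 = (22/9, -2/9, -14/9).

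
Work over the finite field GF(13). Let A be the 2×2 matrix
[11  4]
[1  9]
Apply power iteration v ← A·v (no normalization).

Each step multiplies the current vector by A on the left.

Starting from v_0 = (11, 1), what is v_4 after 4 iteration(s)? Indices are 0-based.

v_0 = (11, 1).
v_1 = A·v_0 = (8, 7).
v_2 = A·v_1 = (12, 6).
v_3 = A·v_2 = (0, 1).
v_4 = A·v_3 = (4, 9).

v_4 = (4, 9)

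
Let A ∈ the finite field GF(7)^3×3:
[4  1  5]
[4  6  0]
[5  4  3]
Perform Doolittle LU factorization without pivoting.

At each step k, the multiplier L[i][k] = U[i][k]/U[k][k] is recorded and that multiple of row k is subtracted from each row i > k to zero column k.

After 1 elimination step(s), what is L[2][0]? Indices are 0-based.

Step 1: pivot at (0,0) is 4.
  row1 ← row1 − (1)·row0  ⇒  L[1][0]=1, U row1=(0, 5, 2)
  row2 ← row2 − (3)·row0  ⇒  L[2][0]=3, U row2=(0, 1, 2)

L[2][0] = 3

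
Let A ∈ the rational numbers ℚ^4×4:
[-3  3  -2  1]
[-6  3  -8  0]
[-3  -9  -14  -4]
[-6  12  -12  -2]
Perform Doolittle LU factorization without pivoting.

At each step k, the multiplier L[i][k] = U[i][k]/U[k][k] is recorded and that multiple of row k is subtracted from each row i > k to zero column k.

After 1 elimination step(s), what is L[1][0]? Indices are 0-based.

[col 0] pivot -3
  R1 -= 2*R0 → (0, -3, -4, -2)  (L[1][0] := 2)
  R2 -= 1*R0 → (0, -12, -12, -5)  (L[2][0] := 1)
  R3 -= 2*R0 → (0, 6, -8, -4)  (L[3][0] := 2)

L[1][0] = 2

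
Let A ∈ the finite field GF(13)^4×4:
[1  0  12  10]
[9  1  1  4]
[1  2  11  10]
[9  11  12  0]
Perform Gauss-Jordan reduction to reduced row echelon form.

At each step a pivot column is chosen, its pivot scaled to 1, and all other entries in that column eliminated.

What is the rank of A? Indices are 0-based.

pivot(0,0)=1: scale R0 → (1, 0, 12, 10)
  clear (1,0): R1 −= (9)R0 → (0, 1, 10, 5)
  clear (2,0): R2 −= (1)R0 → (0, 2, 12, 0)
  clear (3,0): R3 −= (9)R0 → (0, 11, 8, 1)
pivot(1,1)=1: scale R1 → (0, 1, 10, 5)
  clear (2,1): R2 −= (2)R1 → (0, 0, 5, 3)
  clear (3,1): R3 −= (11)R1 → (0, 0, 2, 11)
pivot(2,2)=5: scale R2 → (0, 0, 1, 11)
  clear (0,2): R0 −= (12)R2 → (1, 0, 0, 8)
  clear (1,2): R1 −= (10)R2 → (0, 1, 0, 12)
  clear (3,2): R3 −= (2)R2 → (0, 0, 0, 2)
pivot(3,3)=2: scale R3 → (0, 0, 0, 1)
  clear (0,3): R0 −= (8)R3 → (1, 0, 0, 0)
  clear (1,3): R1 −= (12)R3 → (0, 1, 0, 0)
  clear (2,3): R2 −= (11)R3 → (0, 0, 1, 0)

rank = 4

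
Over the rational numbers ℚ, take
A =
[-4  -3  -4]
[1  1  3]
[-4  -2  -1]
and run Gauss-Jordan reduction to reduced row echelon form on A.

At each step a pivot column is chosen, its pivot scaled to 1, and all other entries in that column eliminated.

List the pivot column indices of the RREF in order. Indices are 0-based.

pivot columns: 0, 1, 2

[1] R0 /= -4  ⇒  (1, 3/4, 1)
     R1 -= 1·R0  ⇒  (0, 1/4, 2)
     R2 -= -4·R0  ⇒  (0, 1, 3)
[2] R1 /= 1/4  ⇒  (0, 1, 8)
     R0 -= 3/4·R1  ⇒  (1, 0, -5)
     R2 -= 1·R1  ⇒  (0, 0, -5)
[3] R2 /= -5  ⇒  (0, 0, 1)
     R0 -= -5·R2  ⇒  (1, 0, 0)
     R1 -= 8·R2  ⇒  (0, 1, 0)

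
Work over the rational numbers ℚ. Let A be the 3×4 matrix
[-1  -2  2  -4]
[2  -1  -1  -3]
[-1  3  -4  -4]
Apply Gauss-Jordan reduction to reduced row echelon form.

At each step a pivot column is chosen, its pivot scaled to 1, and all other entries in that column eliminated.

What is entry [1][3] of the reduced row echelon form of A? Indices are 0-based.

M[1][3] = 22/5

[1] R0 /= -1  ⇒  (1, 2, -2, 4)
     R1 -= 2·R0  ⇒  (0, -5, 3, -11)
     R2 -= -1·R0  ⇒  (0, 5, -6, 0)
[2] R1 /= -5  ⇒  (0, 1, -3/5, 11/5)
     R0 -= 2·R1  ⇒  (1, 0, -4/5, -2/5)
     R2 -= 5·R1  ⇒  (0, 0, -3, -11)
[3] R2 /= -3  ⇒  (0, 0, 1, 11/3)
     R0 -= -4/5·R2  ⇒  (1, 0, 0, 38/15)
     R1 -= -3/5·R2  ⇒  (0, 1, 0, 22/5)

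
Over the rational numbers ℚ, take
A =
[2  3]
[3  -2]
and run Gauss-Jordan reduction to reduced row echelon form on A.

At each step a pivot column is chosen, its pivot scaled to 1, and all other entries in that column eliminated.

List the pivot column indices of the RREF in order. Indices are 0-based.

pivot columns: 0, 1

pivot(0,0)=2: scale R0 → (1, 3/2)
  clear (1,0): R1 −= (3)R0 → (0, -13/2)
pivot(1,1)=-13/2: scale R1 → (0, 1)
  clear (0,1): R0 −= (3/2)R1 → (1, 0)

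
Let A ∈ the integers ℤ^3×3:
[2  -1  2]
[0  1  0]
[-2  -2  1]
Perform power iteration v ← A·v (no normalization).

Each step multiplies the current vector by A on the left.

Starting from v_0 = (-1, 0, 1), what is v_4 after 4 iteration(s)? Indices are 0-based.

v_4 = (18, 0, -45)

v_0 = (-1, 0, 1).
v_1 = A·v_0 = (0, 0, 3).
v_2 = A·v_1 = (6, 0, 3).
v_3 = A·v_2 = (18, 0, -9).
v_4 = A·v_3 = (18, 0, -45).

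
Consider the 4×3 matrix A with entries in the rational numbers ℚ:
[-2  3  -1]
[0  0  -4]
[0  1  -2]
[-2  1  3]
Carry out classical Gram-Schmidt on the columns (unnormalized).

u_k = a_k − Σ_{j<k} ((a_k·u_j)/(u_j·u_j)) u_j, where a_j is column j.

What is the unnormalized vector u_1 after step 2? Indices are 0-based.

u_1 = (1, 0, 1, -1)

Step 1: u_0 = a_0 = (-2, 0, 0, -2).
Step 2: u_1 = a_1 − (-1)·u_0 = (1, 0, 1, -1).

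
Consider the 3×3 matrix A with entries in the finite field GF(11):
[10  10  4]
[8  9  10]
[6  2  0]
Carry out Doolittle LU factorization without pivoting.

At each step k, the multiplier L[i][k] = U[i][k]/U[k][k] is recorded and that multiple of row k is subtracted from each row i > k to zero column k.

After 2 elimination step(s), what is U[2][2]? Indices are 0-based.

k=0: U[0][0]=10
  eliminate (1,0): mult=3, new row 1: (0, 1, 9); set L[1][0]=3
  eliminate (2,0): mult=5, new row 2: (0, 7, 2); set L[2][0]=5
k=1: U[1][1]=1
  eliminate (2,1): mult=7, new row 2: (0, 0, 5); set L[2][1]=7

U[2][2] = 5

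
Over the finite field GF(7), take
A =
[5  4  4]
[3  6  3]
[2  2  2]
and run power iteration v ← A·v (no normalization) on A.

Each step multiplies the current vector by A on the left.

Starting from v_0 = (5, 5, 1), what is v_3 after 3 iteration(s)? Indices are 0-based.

v_3 = (2, 3, 1)

v_0 = (5, 5, 1).
v_1 = A·v_0 = (0, 6, 1).
v_2 = A·v_1 = (0, 4, 0).
v_3 = A·v_2 = (2, 3, 1).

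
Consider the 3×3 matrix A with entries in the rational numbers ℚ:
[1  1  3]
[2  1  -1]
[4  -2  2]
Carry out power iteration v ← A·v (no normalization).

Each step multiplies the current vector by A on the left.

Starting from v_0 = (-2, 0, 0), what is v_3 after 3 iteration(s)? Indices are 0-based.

v_0 = (-2, 0, 0).
v_1 = A·v_0 = (-2, -4, -8).
v_2 = A·v_1 = (-30, 0, -16).
v_3 = A·v_2 = (-78, -44, -152).

v_3 = (-78, -44, -152)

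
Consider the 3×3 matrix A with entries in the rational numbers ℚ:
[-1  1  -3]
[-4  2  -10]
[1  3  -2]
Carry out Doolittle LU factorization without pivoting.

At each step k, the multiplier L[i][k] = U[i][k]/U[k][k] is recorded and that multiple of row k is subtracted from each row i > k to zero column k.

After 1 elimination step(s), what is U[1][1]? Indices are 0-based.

U[1][1] = -2

k=0: U[0][0]=-1
  eliminate (1,0): mult=4, new row 1: (0, -2, 2); set L[1][0]=4
  eliminate (2,0): mult=-1, new row 2: (0, 4, -5); set L[2][0]=-1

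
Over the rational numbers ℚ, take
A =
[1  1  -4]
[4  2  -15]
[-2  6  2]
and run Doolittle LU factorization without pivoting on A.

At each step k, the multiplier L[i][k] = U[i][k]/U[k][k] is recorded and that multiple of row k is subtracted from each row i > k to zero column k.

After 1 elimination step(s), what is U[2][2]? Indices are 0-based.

U[2][2] = -6

[col 0] pivot 1
  R1 -= 4*R0 → (0, -2, 1)  (L[1][0] := 4)
  R2 -= -2*R0 → (0, 8, -6)  (L[2][0] := -2)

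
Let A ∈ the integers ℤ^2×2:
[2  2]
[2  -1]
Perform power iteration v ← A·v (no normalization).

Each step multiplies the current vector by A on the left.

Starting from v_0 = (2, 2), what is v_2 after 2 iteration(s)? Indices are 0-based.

v_0 = (2, 2).
v_1 = A·v_0 = (8, 2).
v_2 = A·v_1 = (20, 14).

v_2 = (20, 14)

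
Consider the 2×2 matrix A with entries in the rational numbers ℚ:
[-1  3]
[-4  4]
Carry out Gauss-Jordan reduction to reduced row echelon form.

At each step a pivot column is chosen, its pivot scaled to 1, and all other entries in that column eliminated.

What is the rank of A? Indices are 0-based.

step 1: normalize row 0 (÷-1) = (1, -3)
  row 1: subtract -4×row0 = (0, -8)
step 2: normalize row 1 (÷-8) = (0, 1)
  row 0: subtract -3×row1 = (1, 0)

rank = 2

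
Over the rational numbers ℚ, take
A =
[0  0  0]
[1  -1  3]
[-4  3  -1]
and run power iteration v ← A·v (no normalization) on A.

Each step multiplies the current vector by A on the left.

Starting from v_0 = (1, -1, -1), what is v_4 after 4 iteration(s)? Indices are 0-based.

v_4 = (0, -188, 132)

v_0 = (1, -1, -1).
v_1 = A·v_0 = (0, -1, -6).
v_2 = A·v_1 = (0, -17, 3).
v_3 = A·v_2 = (0, 26, -54).
v_4 = A·v_3 = (0, -188, 132).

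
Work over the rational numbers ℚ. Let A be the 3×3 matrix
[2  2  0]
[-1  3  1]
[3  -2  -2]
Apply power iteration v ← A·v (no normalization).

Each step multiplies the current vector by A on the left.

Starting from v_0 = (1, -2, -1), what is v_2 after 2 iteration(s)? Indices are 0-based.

v_0 = (1, -2, -1).
v_1 = A·v_0 = (-2, -8, 9).
v_2 = A·v_1 = (-20, -13, -8).

v_2 = (-20, -13, -8)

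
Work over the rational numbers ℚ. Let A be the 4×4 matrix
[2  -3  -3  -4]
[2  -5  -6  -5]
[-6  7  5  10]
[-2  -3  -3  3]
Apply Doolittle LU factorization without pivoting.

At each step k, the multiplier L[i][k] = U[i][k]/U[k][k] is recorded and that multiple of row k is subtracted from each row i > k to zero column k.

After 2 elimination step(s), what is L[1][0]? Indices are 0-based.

L[1][0] = 1

k=0: U[0][0]=2
  eliminate (1,0): mult=1, new row 1: (0, -2, -3, -1); set L[1][0]=1
  eliminate (2,0): mult=-3, new row 2: (0, -2, -4, -2); set L[2][0]=-3
  eliminate (3,0): mult=-1, new row 3: (0, -6, -6, -1); set L[3][0]=-1
k=1: U[1][1]=-2
  eliminate (2,1): mult=1, new row 2: (0, 0, -1, -1); set L[2][1]=1
  eliminate (3,1): mult=3, new row 3: (0, 0, 3, 2); set L[3][1]=3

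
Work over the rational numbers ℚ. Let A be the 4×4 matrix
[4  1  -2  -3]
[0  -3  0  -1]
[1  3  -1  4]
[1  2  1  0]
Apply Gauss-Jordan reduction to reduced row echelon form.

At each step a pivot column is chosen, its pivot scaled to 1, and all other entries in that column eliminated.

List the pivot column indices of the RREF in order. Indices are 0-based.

step 1: normalize row 0 (÷4) = (1, 1/4, -1/2, -3/4)
  row 2: subtract 1×row0 = (0, 11/4, -1/2, 19/4)
  row 3: subtract 1×row0 = (0, 7/4, 3/2, 3/4)
step 2: normalize row 1 (÷-3) = (0, 1, 0, 1/3)
  row 0: subtract 1/4×row1 = (1, 0, -1/2, -5/6)
  row 2: subtract 11/4×row1 = (0, 0, -1/2, 23/6)
  row 3: subtract 7/4×row1 = (0, 0, 3/2, 1/6)
step 3: normalize row 2 (÷-1/2) = (0, 0, 1, -23/3)
  row 0: subtract -1/2×row2 = (1, 0, 0, -14/3)
  row 3: subtract 3/2×row2 = (0, 0, 0, 35/3)
step 4: normalize row 3 (÷35/3) = (0, 0, 0, 1)
  row 0: subtract -14/3×row3 = (1, 0, 0, 0)
  row 1: subtract 1/3×row3 = (0, 1, 0, 0)
  row 2: subtract -23/3×row3 = (0, 0, 1, 0)

pivot columns: 0, 1, 2, 3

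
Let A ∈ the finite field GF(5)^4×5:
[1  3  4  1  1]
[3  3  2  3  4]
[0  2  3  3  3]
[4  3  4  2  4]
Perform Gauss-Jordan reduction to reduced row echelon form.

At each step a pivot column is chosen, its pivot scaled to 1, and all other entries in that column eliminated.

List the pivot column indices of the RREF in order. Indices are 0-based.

pivot(0,0)=1: scale R0 → (1, 3, 4, 1, 1)
  clear (1,0): R1 −= (3)R0 → (0, 4, 0, 0, 1)
  clear (3,0): R3 −= (4)R0 → (0, 1, 3, 3, 0)
pivot(1,1)=4: scale R1 → (0, 1, 0, 0, 4)
  clear (0,1): R0 −= (3)R1 → (1, 0, 4, 1, 4)
  clear (2,1): R2 −= (2)R1 → (0, 0, 3, 3, 0)
  clear (3,1): R3 −= (1)R1 → (0, 0, 3, 3, 1)
pivot(2,2)=3: scale R2 → (0, 0, 1, 1, 0)
  clear (0,2): R0 −= (4)R2 → (1, 0, 0, 2, 4)
  clear (3,2): R3 −= (3)R2 → (0, 0, 0, 0, 1)
col 3: no nonzero at/below row 3; advance.
pivot(3,4)=1: scale R3 → (0, 0, 0, 0, 1)
  clear (0,4): R0 −= (4)R3 → (1, 0, 0, 2, 0)
  clear (1,4): R1 −= (4)R3 → (0, 1, 0, 0, 0)

pivot columns: 0, 1, 2, 4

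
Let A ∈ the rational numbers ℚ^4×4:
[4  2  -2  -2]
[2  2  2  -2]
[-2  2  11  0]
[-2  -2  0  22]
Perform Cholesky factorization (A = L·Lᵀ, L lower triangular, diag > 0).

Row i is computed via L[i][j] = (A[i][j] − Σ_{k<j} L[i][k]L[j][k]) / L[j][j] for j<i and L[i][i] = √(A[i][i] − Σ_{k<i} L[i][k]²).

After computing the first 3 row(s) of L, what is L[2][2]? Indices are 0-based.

Step 1: L[0][0] = √(4) = 2.
  L[1][0] = (2) / L[0][0] = 1.
Step 2: L[1][1] = √(1) = 1.
  L[2][0] = (-2) / L[0][0] = -1.
  L[2][1] = (3) / L[1][1] = 3.
Step 3: L[2][2] = √(1) = 1.

L[2][2] = 1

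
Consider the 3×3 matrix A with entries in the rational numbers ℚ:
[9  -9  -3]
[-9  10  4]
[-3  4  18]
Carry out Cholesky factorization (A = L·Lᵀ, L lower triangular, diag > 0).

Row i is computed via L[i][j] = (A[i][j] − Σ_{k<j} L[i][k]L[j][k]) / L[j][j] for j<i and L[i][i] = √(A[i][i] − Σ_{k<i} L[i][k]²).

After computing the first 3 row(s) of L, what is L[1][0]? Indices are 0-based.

L[1][0] = -3

Step 1: L[0][0] = √(9) = 3.
  L[1][0] = (-9) / L[0][0] = -3.
Step 2: L[1][1] = √(1) = 1.
  L[2][0] = (-3) / L[0][0] = -1.
  L[2][1] = (1) / L[1][1] = 1.
Step 3: L[2][2] = √(16) = 4.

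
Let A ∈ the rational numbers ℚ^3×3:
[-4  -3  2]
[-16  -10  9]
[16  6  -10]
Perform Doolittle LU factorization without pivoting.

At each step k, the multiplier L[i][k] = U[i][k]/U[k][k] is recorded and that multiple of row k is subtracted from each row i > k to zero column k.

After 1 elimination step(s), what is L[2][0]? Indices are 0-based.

k=0: U[0][0]=-4
  eliminate (1,0): mult=4, new row 1: (0, 2, 1); set L[1][0]=4
  eliminate (2,0): mult=-4, new row 2: (0, -6, -2); set L[2][0]=-4

L[2][0] = -4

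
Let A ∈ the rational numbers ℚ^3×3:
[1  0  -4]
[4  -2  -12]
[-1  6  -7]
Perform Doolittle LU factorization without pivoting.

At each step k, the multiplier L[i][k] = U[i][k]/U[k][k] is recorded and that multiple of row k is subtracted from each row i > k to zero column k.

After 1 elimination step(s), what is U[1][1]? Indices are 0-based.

U[1][1] = -2

k=0: U[0][0]=1
  eliminate (1,0): mult=4, new row 1: (0, -2, 4); set L[1][0]=4
  eliminate (2,0): mult=-1, new row 2: (0, 6, -11); set L[2][0]=-1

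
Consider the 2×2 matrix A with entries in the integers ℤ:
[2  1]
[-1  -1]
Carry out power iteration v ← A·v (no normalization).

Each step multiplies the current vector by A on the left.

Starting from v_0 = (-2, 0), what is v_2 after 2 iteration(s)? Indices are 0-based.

v_0 = (-2, 0).
v_1 = A·v_0 = (-4, 2).
v_2 = A·v_1 = (-6, 2).

v_2 = (-6, 2)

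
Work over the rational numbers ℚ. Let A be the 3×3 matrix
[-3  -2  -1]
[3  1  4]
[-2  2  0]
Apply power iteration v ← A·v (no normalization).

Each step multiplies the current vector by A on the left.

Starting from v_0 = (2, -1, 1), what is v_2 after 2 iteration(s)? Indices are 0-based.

v_2 = (3, -30, 28)

v_0 = (2, -1, 1).
v_1 = A·v_0 = (-5, 9, -6).
v_2 = A·v_1 = (3, -30, 28).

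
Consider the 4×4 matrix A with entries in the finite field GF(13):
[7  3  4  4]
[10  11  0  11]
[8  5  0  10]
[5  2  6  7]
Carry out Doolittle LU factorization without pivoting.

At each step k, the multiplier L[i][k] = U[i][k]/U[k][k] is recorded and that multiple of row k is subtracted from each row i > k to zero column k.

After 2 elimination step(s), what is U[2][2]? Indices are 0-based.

U[2][2] = 7

Step 1: pivot at (0,0) is 7.
  row1 ← row1 − (7)·row0  ⇒  L[1][0]=7, U row1=(0, 3, 11, 9)
  row2 ← row2 − (3)·row0  ⇒  L[2][0]=3, U row2=(0, 9, 1, 11)
  row3 ← row3 − (10)·row0  ⇒  L[3][0]=10, U row3=(0, 11, 5, 6)
Step 2: pivot at (1,1) is 3.
  row2 ← row2 − (3)·row1  ⇒  L[2][1]=3, U row2=(0, 0, 7, 10)
  row3 ← row3 − (8)·row1  ⇒  L[3][1]=8, U row3=(0, 0, 8, 12)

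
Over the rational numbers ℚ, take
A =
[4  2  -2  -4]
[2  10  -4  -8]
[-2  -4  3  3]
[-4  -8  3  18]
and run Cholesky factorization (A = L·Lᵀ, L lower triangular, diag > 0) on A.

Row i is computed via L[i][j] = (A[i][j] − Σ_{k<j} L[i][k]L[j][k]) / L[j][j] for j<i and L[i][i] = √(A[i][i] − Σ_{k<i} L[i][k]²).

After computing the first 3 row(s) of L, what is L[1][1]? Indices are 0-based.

Step 1: L[0][0] = √(4) = 2.
  L[1][0] = (2) / L[0][0] = 1.
Step 2: L[1][1] = √(9) = 3.
  L[2][0] = (-2) / L[0][0] = -1.
  L[2][1] = (-3) / L[1][1] = -1.
Step 3: L[2][2] = √(1) = 1.

L[1][1] = 3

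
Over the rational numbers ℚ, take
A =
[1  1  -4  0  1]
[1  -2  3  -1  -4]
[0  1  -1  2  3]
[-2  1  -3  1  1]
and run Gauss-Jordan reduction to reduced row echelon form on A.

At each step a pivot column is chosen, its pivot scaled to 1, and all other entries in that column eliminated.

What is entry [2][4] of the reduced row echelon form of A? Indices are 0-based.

M[2][4] = 1/2

step 1: normalize row 0 (÷1) = (1, 1, -4, 0, 1)
  row 1: subtract 1×row0 = (0, -3, 7, -1, -5)
  row 3: subtract -2×row0 = (0, 3, -11, 1, 3)
step 2: normalize row 1 (÷-3) = (0, 1, -7/3, 1/3, 5/3)
  row 0: subtract 1×row1 = (1, 0, -5/3, -1/3, -2/3)
  row 2: subtract 1×row1 = (0, 0, 4/3, 5/3, 4/3)
  row 3: subtract 3×row1 = (0, 0, -4, 0, -2)
step 3: normalize row 2 (÷4/3) = (0, 0, 1, 5/4, 1)
  row 0: subtract -5/3×row2 = (1, 0, 0, 7/4, 1)
  row 1: subtract -7/3×row2 = (0, 1, 0, 13/4, 4)
  row 3: subtract -4×row2 = (0, 0, 0, 5, 2)
step 4: normalize row 3 (÷5) = (0, 0, 0, 1, 2/5)
  row 0: subtract 7/4×row3 = (1, 0, 0, 0, 3/10)
  row 1: subtract 13/4×row3 = (0, 1, 0, 0, 27/10)
  row 2: subtract 5/4×row3 = (0, 0, 1, 0, 1/2)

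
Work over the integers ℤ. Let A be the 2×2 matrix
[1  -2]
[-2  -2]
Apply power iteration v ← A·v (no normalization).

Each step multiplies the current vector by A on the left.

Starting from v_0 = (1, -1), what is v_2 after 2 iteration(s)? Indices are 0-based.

v_0 = (1, -1).
v_1 = A·v_0 = (3, 0).
v_2 = A·v_1 = (3, -6).

v_2 = (3, -6)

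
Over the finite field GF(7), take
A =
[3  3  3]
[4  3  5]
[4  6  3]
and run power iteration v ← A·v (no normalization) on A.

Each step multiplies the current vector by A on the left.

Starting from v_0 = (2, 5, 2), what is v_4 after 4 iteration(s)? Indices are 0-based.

v_4 = (5, 1, 4)

v_0 = (2, 5, 2).
v_1 = A·v_0 = (6, 5, 2).
v_2 = A·v_1 = (4, 0, 4).
v_3 = A·v_2 = (3, 1, 0).
v_4 = A·v_3 = (5, 1, 4).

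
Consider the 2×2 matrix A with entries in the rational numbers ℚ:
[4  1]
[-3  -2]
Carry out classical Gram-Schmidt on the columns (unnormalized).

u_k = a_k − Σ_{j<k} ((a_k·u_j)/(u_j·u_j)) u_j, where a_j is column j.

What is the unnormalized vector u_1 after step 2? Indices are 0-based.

Step 1: u_0 = a_0 = (4, -3).
Step 2: u_1 = a_1 − (2/5)·u_0 = (-3/5, -4/5).

u_1 = (-3/5, -4/5)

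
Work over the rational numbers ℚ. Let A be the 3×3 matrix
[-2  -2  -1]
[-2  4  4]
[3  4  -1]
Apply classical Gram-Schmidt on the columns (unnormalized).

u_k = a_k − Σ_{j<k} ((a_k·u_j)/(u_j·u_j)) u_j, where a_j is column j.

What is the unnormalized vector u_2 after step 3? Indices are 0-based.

Step 1: u_0 = a_0 = (-2, -2, 3).
Step 2: u_1 = a_1 − (8/17)·u_0 = (-18/17, 84/17, 44/17).
Step 3: u_2 = a_2 − (-9/17)·u_0 − (155/274)·u_1 = (-200/137, 20/137, -120/137).

u_2 = (-200/137, 20/137, -120/137)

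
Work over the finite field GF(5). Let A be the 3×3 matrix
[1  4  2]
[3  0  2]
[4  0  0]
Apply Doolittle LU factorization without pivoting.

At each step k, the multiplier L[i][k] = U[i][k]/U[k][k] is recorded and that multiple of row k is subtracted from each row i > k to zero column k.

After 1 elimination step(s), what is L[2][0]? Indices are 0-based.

k=0: U[0][0]=1
  eliminate (1,0): mult=3, new row 1: (0, 3, 1); set L[1][0]=3
  eliminate (2,0): mult=4, new row 2: (0, 4, 2); set L[2][0]=4

L[2][0] = 4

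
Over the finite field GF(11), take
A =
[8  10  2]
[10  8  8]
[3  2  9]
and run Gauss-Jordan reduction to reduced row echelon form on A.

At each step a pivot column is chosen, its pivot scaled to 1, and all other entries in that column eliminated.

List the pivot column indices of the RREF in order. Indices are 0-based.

step 1: normalize row 0 (÷8) = (1, 4, 3)
  row 1: subtract 10×row0 = (0, 1, 0)
  row 2: subtract 3×row0 = (0, 1, 0)
step 2: normalize row 1 (÷1) = (0, 1, 0)
  row 0: subtract 4×row1 = (1, 0, 3)
  row 2: subtract 1×row1 = (0, 0, 0)
skip col 2 (zero from row 2)

pivot columns: 0, 1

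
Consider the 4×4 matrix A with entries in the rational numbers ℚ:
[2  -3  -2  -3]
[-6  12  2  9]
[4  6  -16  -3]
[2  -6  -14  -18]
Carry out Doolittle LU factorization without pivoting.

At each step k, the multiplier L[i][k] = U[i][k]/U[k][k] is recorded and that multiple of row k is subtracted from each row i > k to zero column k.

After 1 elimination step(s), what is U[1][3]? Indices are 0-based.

Step 1: pivot at (0,0) is 2.
  row1 ← row1 − (-3)·row0  ⇒  L[1][0]=-3, U row1=(0, 3, -4, 0)
  row2 ← row2 − (2)·row0  ⇒  L[2][0]=2, U row2=(0, 12, -12, 3)
  row3 ← row3 − (1)·row0  ⇒  L[3][0]=1, U row3=(0, -3, -12, -15)

U[1][3] = 0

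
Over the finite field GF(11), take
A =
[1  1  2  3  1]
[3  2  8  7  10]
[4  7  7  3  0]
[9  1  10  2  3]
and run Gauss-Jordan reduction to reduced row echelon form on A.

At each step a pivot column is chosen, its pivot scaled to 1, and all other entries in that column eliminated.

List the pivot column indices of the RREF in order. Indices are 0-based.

[1] R0 /= 1  ⇒  (1, 1, 2, 3, 1)
     R1 -= 3·R0  ⇒  (0, 10, 2, 9, 7)
     R2 -= 4·R0  ⇒  (0, 3, 10, 2, 7)
     R3 -= 9·R0  ⇒  (0, 3, 3, 8, 5)
[2] R1 /= 10  ⇒  (0, 1, 9, 2, 4)
     R0 -= 1·R1  ⇒  (1, 0, 4, 1, 8)
     R2 -= 3·R1  ⇒  (0, 0, 5, 7, 6)
     R3 -= 3·R1  ⇒  (0, 0, 9, 2, 4)
[3] R2 /= 5  ⇒  (0, 0, 1, 8, 10)
     R0 -= 4·R2  ⇒  (1, 0, 0, 2, 1)
     R1 -= 9·R2  ⇒  (0, 1, 0, 7, 2)
     R3 -= 9·R2  ⇒  (0, 0, 0, 7, 2)
[4] R3 /= 7  ⇒  (0, 0, 0, 1, 5)
     R0 -= 2·R3  ⇒  (1, 0, 0, 0, 2)
     R1 -= 7·R3  ⇒  (0, 1, 0, 0, 0)
     R2 -= 8·R3  ⇒  (0, 0, 1, 0, 3)

pivot columns: 0, 1, 2, 3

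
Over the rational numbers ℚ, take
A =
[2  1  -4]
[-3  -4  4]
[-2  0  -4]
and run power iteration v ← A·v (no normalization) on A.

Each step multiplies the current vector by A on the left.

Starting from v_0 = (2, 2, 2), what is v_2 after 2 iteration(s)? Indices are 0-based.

v_2 = (38, -18, 52)

v_0 = (2, 2, 2).
v_1 = A·v_0 = (-2, -6, -12).
v_2 = A·v_1 = (38, -18, 52).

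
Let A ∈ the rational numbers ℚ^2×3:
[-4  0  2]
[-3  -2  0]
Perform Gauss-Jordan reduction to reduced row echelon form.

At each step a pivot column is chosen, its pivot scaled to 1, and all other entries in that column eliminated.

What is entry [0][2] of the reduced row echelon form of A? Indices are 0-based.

step 1: normalize row 0 (÷-4) = (1, 0, -1/2)
  row 1: subtract -3×row0 = (0, -2, -3/2)
step 2: normalize row 1 (÷-2) = (0, 1, 3/4)

M[0][2] = -1/2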